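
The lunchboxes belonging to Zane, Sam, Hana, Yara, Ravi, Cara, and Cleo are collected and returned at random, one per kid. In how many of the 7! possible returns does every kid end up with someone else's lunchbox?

1854

Count assignments avoiding every fixed point. For any j of the 7 kids fixed to their own lunchbox, the other 7−j can be arranged in (7−j)! ways.
By inclusion–exclusion this is Σ_{j=0}^{7} (−1)^j C(7,j)·(7−j)!.
Computing: 5040 − 5040 + 2520 − 840 + 210 − 42 + 7 − 1 = 1854.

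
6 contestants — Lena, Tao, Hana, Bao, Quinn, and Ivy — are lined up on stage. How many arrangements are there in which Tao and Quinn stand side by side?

240

Treat {Tao, Quinn} as a single unit. There are 5 units to order, and the pair itself can be ordered 2 ways.
So the count is 2·(5)! = 240.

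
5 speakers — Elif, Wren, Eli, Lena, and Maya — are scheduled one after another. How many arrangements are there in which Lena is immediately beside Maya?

Glue Lena and Maya into one block (2 internal orders), leaving 4 units to arrange in a row.
That gives 2 × 4! = 2 × 24 = 48.

48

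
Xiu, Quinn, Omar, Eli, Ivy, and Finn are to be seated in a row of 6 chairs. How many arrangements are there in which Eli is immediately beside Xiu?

Place the 4 others and the Eli-Xiu pair as 5 objects in a line; the pair has 2 internal arrangements.
That gives 2 × 5! = 2 × 120 = 240.

240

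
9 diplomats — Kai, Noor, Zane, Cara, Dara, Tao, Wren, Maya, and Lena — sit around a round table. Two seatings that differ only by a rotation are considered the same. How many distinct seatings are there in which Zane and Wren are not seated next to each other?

30240

Without the restriction there are (8)! = 40320 seatings.
Seatings with Zane beside Wren: treat them as a block with 2 internal orders, giving 2 × (7)! = 10080.
Subtracting, 40320 − 10080 = 30240.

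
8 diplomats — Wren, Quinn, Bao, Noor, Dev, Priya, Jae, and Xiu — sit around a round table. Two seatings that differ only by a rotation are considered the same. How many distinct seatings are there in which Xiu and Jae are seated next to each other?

1440

Treat {Xiu, Jae} as one unit (2 internal orders) and seat the resulting 7 units around the table: (6)! circular arrangements.
So 2 × (6)! = 2 × 720 = 1440.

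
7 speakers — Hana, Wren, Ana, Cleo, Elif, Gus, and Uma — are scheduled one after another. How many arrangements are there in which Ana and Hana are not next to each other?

There are 7! = 5040 arrangements in all. If Ana and Hana are adjacent, merging them into one block gives 2·(6)! = 1440 arrangements.
Complementary counting: 5040 − 1440 = 3600.

3600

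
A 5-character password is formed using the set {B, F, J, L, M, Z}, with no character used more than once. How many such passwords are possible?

720

With no repetition, fill the 5 characters in order: 6 choices, then 5, down to 2.
That product is 6 × 5 × 4 × 3 × 2 = 720.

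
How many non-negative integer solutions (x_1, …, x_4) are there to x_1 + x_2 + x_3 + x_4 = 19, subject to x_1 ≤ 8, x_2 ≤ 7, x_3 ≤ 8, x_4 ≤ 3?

Ignoring the caps, the number of non-negative solutions to x_1+…+x_4 = 19 is C(22,3) = 1540.
Subtract solutions that violate a single cap (substitute x_i' = x_i − (cap_i+1)): x_1 ≥ 9 gives C(13,3) = 286; x_2 ≥ 8 gives C(14,3) = 364; x_3 ≥ 9 gives C(13,3) = 286; x_4 ≥ 4 gives C(18,3) = 816. Together 1752.
Add back pairs where two caps are both exceeded: 10 + 4 + 84 + 10 + 120 + 84 = 312.
By inclusion–exclusion the count is 1540 − 1752 + 312 = 100.

100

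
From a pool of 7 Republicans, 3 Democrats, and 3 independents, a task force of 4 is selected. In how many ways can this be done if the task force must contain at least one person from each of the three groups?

315

Unrestricted: C(13,4) = 715 ways to pick any 4 of the 13.
Subtract selections that omit an entire group: no Republicans → C(6,4) = 15; no Democrats → C(10,4) = 210; no independents → C(10,4) = 210.
Add back selections omitting two groups (i.e. drawn from a single group): C(7,4) + C(3,4) + C(3,4) = 35.
By inclusion–exclusion: 715 − 435 + 35 = 315.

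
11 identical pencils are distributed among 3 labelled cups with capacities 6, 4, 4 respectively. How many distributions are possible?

10

Ignoring the caps, the number of non-negative solutions to x_1+…+x_3 = 11 is C(13,2) = 78.
Subtract solutions that violate a single cap (substitute x_i' = x_i − (cap_i+1)): x_1 ≥ 7 gives C(6,2) = 15; x_2 ≥ 5 gives C(8,2) = 28; x_3 ≥ 5 gives C(8,2) = 28. Together 71.
Add back pairs where two caps are both exceeded: 0 + 0 + 3 = 3.
By inclusion–exclusion the count is 78 − 71 + 3 = 10.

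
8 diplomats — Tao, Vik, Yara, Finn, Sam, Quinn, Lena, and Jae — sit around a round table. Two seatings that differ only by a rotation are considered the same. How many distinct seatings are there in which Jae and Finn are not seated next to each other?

All circular seatings of 8 people number (7)! = 5040.
Those with Jae next to Finn: fuse the pair into one unit and seat 7 units around a circle — 2·(6)! = 1440.
Subtracting, 5040 − 1440 = 3600.

3600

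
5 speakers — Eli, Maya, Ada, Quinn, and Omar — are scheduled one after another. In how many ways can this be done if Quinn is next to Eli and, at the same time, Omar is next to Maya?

Treat {Quinn,Eli} as one block (2 orders) and {Omar,Maya} as another (2 orders).
That leaves 3 units to arrange: 2 × 2 × 3! = 4 × 6 = 24.

24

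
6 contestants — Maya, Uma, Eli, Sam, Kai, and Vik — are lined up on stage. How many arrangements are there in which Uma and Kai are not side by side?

Of the 6! = 720 arrangements, those with Uma and Kai adjacent number 2 × 5! = 240 (treat the pair as a block with 2 internal orders).
So 720 − 240 = 480 arrangements keep them apart.

480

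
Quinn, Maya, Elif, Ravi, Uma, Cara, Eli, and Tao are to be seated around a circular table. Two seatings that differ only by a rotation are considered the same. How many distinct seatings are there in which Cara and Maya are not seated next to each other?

3600

All circular seatings of 8 people number (7)! = 5040.
Those with Cara next to Maya: fuse the pair into one unit and seat 7 units around a circle — 2·(6)! = 1440.
Subtracting, 5040 − 1440 = 3600.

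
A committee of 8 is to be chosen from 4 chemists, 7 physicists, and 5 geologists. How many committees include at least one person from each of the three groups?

Unrestricted: C(16,8) = 12870 ways to pick any 8 of the 16.
Subtract selections that omit an entire group: no chemists → C(12,8) = 495; no physicists → C(9,8) = 9; no geologists → C(11,8) = 165.
Add back selections omitting two groups (i.e. drawn from a single group): C(4,8) + C(7,8) + C(5,8) = 0.
By inclusion–exclusion: 12870 − 669 + 0 = 12201.

12201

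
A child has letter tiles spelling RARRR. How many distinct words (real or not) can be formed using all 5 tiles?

Letter multiplicities in RARRR: A×1, R×4.
So there are 5! / (4!) = 5 distinguishable arrangements.

5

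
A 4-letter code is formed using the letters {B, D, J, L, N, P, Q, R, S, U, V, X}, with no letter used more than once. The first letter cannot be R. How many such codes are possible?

The first letter has 12−1 = 11 choices (anything except R).
The remaining 3 letters are filled from the other 11 symbols without repetition: 11 × 10 × 9 = 990.
Total: 11 × 990 = 10890.

10890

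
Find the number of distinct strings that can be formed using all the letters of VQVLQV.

60

Letter multiplicities in VQVLQV: L×1, Q×2, V×3.
Dividing 6! = 720 by 3!·2! = 12 for the repeated letters gives 60.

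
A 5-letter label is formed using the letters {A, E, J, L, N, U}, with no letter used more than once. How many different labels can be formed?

With no repetition, fill the 5 letters in order: 6 choices, then 5, down to 2.
6 × 5 × 4 × 3 × 2 = 720.

720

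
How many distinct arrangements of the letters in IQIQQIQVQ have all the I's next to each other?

Treat the 3 copies of I as a single block. The multiset to arrange is then {III, Q, Q, Q, Q, Q, V}, 7 items in all.
That gives (7)!/(5!) = 42 arrangements.

42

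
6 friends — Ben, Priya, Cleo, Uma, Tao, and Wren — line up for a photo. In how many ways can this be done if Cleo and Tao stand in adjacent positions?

Treat {Cleo, Tao} as a single unit. There are 5 units to order, and the pair itself can be ordered 2 ways.
So the count is 2·(5)! = 240.

240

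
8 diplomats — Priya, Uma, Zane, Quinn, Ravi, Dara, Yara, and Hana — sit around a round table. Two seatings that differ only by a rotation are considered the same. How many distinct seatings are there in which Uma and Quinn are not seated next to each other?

All circular seatings of 8 people number (7)! = 5040.
Seatings with Uma beside Quinn: treat them as a block with 2 internal orders, giving 2 × (6)! = 1440.
Subtracting, 5040 − 1440 = 3600.

3600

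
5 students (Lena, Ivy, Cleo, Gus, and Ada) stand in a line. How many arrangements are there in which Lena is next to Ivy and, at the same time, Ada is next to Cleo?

Treat {Lena,Ivy} as one block (2 orders) and {Ada,Cleo} as another (2 orders).
That leaves 3 units to arrange: 2 × 2 × 3! = 4 × 6 = 24.

24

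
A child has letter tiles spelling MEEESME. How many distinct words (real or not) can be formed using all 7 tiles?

105

The 7 letters of MEEESME have repeats: E appearing 4 times and M appearing twice.
Dividing 7! = 5040 by 4!·2! = 48 for the repeated letters gives 105.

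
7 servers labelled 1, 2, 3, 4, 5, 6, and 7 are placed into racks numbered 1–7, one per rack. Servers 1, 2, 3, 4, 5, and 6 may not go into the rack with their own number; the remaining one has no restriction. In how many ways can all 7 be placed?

Let Aᵢ (for 1 ≤ i ≤ 6) be the placements that put server i in its forbidden rack. Any j of these fix j positions, leaving (7−j)! ways to fill the rest, and there are C(6,j) ways to pick which j.
By inclusion–exclusion, the number of valid placements is Σ_{j=0}^{6} (−1)^j C(6,j)·(7−j)!.
Computing: 5040 − 4320 + 1800 − 480 + 90 − 12 + 1 = 2119.

2119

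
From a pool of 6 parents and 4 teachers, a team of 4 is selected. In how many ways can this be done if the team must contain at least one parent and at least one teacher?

194

Unrestricted: C(10,4) = 210 ways to pick any 4 of the 10.
Subtract selections that omit an entire group: no parents → C(4,4) = 1; no teachers → C(6,4) = 15.
Both groups omitted at once is impossible, so 210 − 16 = 194.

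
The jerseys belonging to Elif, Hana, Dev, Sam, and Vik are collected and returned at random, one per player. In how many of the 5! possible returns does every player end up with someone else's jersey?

44

This is the derangement count D_5: permutations of 5 items with no fixed point.
By inclusion–exclusion this is Σ_{j=0}^{5} (−1)^j C(5,j)·(5−j)!.
Computing: 120 − 120 + 60 − 20 + 5 − 1 = 44.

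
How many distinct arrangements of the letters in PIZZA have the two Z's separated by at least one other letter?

36

Total arrangements of PIZZA: 5!/(2!) = 60.
If the two Z's are adjacent, glue them into one block, leaving 4 items to arrange: (4)! = 24 ways.
Subtracting, 60 − 24 = 36 arrangements keep the Z's apart.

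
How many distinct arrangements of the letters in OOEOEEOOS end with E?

168

Fix E in the last position and arrange the remaining 8 letters.
Those 8 letters have E appearing twice and O appearing 5 times, giving (8)!/(5!·2!) = 168.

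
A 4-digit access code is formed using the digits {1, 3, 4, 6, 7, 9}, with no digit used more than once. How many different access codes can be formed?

This is a permutation of 4 out of 6: P(6,4) = 6!/2!.
That product is 6 × 5 × 4 × 3 = 360.

360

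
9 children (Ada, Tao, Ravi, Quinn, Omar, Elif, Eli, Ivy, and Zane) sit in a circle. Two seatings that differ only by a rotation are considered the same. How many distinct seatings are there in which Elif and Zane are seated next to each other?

10080

Glue Elif and Zane into a block (2 internal orders). Seating 8 units around a circle gives (7)! arrangements.
So 2 × (7)! = 2 × 5040 = 10080.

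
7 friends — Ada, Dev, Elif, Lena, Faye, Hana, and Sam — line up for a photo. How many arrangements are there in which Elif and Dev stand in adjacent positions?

1440

Treat {Elif, Dev} as a single unit. There are 6 units to order, and the pair itself can be ordered 2 ways.
So the count is 2·(6)! = 1440.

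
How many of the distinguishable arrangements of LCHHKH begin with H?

With the first slot taken by H, it remains to arrange the other 5 letters (LCHKH).
Those 5 letters have H appearing twice, giving (5)!/(2!) = 60.

60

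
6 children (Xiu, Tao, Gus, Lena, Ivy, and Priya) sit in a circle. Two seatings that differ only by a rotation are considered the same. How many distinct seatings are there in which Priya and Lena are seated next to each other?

48

Treat {Priya, Lena} as one unit (2 internal orders) and seat the resulting 5 units around the table: (4)! circular arrangements.
So 2 × (4)! = 2 × 24 = 48.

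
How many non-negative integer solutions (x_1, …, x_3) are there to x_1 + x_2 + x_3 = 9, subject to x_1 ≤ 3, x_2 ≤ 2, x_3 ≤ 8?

11

Without the upper bounds there are C(11,2) = 55 ways to split 9 among 3 variables.
Subtract solutions that violate a single cap (substitute x_i' = x_i − (cap_i+1)): x_1 ≥ 4 gives C(7,2) = 21; x_2 ≥ 3 gives C(8,2) = 28; x_3 ≥ 9 gives C(2,2) = 1. Together 50.
Add back pairs where two caps are both exceeded: 6 + 0 + 0 = 6.
By inclusion–exclusion the count is 55 − 50 + 6 = 11.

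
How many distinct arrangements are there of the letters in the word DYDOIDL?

DYDOIDL has 7 letters with D appearing 3 times.
The number of distinct arrangements is 7!/(3!) = 5040/6 = 840.

840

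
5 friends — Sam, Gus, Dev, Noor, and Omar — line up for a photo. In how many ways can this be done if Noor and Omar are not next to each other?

72

There are 5! = 120 arrangements in all. If Noor and Omar are adjacent, merging them into one block gives 2·(4)! = 48 arrangements.
So 120 − 48 = 72 arrangements keep them apart.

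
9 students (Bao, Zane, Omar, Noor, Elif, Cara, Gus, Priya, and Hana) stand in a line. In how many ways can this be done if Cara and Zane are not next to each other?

282240

Of the 9! = 362880 arrangements, those with Cara and Zane adjacent number 2 × 8! = 80640 (treat the pair as a block with 2 internal orders).
So 362880 − 80640 = 282240 arrangements keep them apart.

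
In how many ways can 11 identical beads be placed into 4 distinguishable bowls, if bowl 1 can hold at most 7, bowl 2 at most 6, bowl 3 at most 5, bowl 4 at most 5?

Without the upper bounds there are C(14,3) = 364 ways to split 11 among 4 bowls.
Subtract solutions that violate a single cap (substitute x_i' = x_i − (cap_i+1)): x_1 ≥ 8 gives C(6,3) = 20; x_2 ≥ 7 gives C(7,3) = 35; x_3 ≥ 6 gives C(8,3) = 56; x_4 ≥ 6 gives C(8,3) = 56. Together 167.
No two caps can be exceeded simultaneously, so the pair terms are all 0.
By inclusion–exclusion the count is 364 − 167 + 0 = 197.

197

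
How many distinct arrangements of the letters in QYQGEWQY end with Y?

840

With the last slot taken by Y, it remains to arrange the other 7 letters (QQGEWQY).
Those 7 letters have Q appearing 3 times, giving (7)!/(3!) = 840.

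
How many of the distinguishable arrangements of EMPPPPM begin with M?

30

Fix M in the first position and arrange the remaining 6 letters.
Those 6 letters have P appearing 4 times, giving (6)!/(4!) = 30.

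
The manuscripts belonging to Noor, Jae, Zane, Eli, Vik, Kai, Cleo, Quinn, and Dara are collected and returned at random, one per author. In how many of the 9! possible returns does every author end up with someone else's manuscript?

133496

Count assignments avoiding every fixed point. For any j of the 9 authors fixed to their own manuscript, the other 9−j can be arranged in (9−j)! ways.
By inclusion–exclusion this is Σ_{j=0}^{9} (−1)^j C(9,j)·(9−j)!.
Computing: 362880 − 362880 + 181440 − 60480 + 15120 − 3024 + 504 − 72 + 9 − 1 = 133496.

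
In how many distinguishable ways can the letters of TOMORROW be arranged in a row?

The 8 letters of TOMORROW have repeats: O appearing 3 times and R appearing twice.
Dividing 8! = 40320 by 3!·2! = 12 for the repeated letters gives 3360.

3360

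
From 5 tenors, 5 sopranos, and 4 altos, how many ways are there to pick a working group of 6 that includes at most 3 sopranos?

Split by how many sopranos are chosen (0 through 3).
Sum: C(5,0)·C(9,6) + C(5,1)·C(9,5) + C(5,2)·C(9,4) + C(5,3)·C(9,3) = 84 + 630 + 1260 + 840 = 2814.

2814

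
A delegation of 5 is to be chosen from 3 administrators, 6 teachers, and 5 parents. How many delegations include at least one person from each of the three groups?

With no constraint there are C(14,5) = 2002 possible selections.
Subtract selections that omit an entire group: no administrators → C(11,5) = 462; no teachers → C(8,5) = 56; no parents → C(9,5) = 126.
Add back selections omitting two groups (i.e. drawn from a single group): C(3,5) + C(6,5) + C(5,5) = 7.
By inclusion–exclusion: 2002 − 644 + 7 = 1365.

1365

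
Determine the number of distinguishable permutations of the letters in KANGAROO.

Letter multiplicities in KANGAROO: A×2, G×1, K×1, N×1, O×2, R×1.
Dividing 8! = 40320 by 2!·2! = 4 for the repeated letters gives 10080.

10080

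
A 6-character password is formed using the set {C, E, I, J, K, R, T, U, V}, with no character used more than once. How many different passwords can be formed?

60480

With no repetition, fill the 6 characters in order: 9 choices, then 8, down to 4.
That product is 9 × 8 × 7 × 6 × 5 × 4 = 60480.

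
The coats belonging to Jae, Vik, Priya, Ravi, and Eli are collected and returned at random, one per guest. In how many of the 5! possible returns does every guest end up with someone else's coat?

Let Aᵢ be the assignments in which guest i gets their own coat. We want the size of the complement of A₁∪…∪A_5.
By inclusion–exclusion this is Σ_{j=0}^{5} (−1)^j C(5,j)·(5−j)!.
Computing: 120 − 120 + 60 − 20 + 5 − 1 = 44.

44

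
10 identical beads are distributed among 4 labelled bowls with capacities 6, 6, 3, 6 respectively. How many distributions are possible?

Without the upper bounds there are C(13,3) = 286 ways to split 10 among 4 bowls.
Subtract solutions that violate a single cap (substitute x_i' = x_i − (cap_i+1)): x_1 ≥ 7 gives C(6,3) = 20; x_2 ≥ 7 gives C(6,3) = 20; x_3 ≥ 4 gives C(9,3) = 84; x_4 ≥ 7 gives C(6,3) = 20. Together 144.
No two caps can be exceeded simultaneously, so the pair terms are all 0.
By inclusion–exclusion the count is 286 − 144 + 0 = 142.

142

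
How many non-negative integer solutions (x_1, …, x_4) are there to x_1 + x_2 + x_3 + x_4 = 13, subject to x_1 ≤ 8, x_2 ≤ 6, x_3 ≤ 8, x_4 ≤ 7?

By stars and bars, unrestricted non-negative solutions to x_1+…+x_4 = 13 number C(13+3,3) = 560.
Subtract solutions that violate a single cap (substitute x_i' = x_i − (cap_i+1)): x_1 ≥ 9 gives C(7,3) = 35; x_2 ≥ 7 gives C(9,3) = 84; x_3 ≥ 9 gives C(7,3) = 35; x_4 ≥ 8 gives C(8,3) = 56. Together 210.
No two caps can be exceeded simultaneously, so the pair terms are all 0.
By inclusion–exclusion the count is 560 − 210 + 0 = 350.

350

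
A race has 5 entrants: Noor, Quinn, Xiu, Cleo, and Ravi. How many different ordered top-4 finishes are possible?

120

There are 5 choices for 1st place, 4 for 2nd, and so on down to 2 for position 4.
That gives 5 × 4 × 3 × 2 = 120.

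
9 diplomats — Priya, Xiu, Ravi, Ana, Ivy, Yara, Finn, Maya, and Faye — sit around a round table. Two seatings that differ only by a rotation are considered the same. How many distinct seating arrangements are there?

Seat Priya anywhere (absorbing the rotational symmetry), then permute the other 8: (8)! = 40320.

40320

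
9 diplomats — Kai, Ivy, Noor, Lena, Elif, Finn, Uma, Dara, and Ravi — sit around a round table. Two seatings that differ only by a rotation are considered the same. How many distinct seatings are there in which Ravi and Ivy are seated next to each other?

10080

Glue Ravi and Ivy into a block (2 internal orders). Seating 8 units around a circle gives (7)! arrangements.
So 2 × (7)! = 2 × 5040 = 10080.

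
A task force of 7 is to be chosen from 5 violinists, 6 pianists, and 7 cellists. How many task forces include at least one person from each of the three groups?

With no constraint there are C(18,7) = 31824 possible selections.
Subtract selections that omit an entire group: no violinists → C(13,7) = 1716; no pianists → C(12,7) = 792; no cellists → C(11,7) = 330.
Add back selections omitting two groups (i.e. drawn from a single group): C(5,7) + C(6,7) + C(7,7) = 1.
By inclusion–exclusion: 31824 − 2838 + 1 = 28987.

28987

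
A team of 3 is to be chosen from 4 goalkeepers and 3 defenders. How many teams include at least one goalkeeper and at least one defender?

Unrestricted: C(7,3) = 35 ways to pick any 3 of the 7.
Subtract selections that omit an entire group: no goalkeepers → C(3,3) = 1; no defenders → C(4,3) = 4.
Both groups omitted at once is impossible, so 35 − 5 = 30.

30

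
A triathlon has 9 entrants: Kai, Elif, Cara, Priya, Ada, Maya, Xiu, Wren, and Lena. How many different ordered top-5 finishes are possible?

There are 9 choices for 1st place, 8 for 2nd, and so on down to 5 for position 5.
That gives 9 × 8 × 7 × 6 × 5 = 15120.

15120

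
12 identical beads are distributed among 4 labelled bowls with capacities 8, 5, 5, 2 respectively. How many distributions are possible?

89

Ignoring the caps, the number of non-negative solutions to x_1+…+x_4 = 12 is C(15,3) = 455.
Subtract solutions that violate a single cap (substitute x_i' = x_i − (cap_i+1)): x_1 ≥ 9 gives C(6,3) = 20; x_2 ≥ 6 gives C(9,3) = 84; x_3 ≥ 6 gives C(9,3) = 84; x_4 ≥ 3 gives C(12,3) = 220. Together 408.
Add back pairs where two caps are both exceeded: 0 + 0 + 1 + 1 + 20 + 20 = 42.
By inclusion–exclusion the count is 455 − 408 + 42 = 89.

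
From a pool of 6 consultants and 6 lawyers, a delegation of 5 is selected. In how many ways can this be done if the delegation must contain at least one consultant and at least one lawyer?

780

With no constraint there are C(12,5) = 792 possible selections.
Subtract selections that omit an entire group: no consultants → C(6,5) = 6; no lawyers → C(6,5) = 6.
Both groups omitted at once is impossible, so 792 − 12 = 780.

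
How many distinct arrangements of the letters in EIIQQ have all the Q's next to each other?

12

Treat the 2 copies of Q as a single block. The multiset to arrange is then {QQ, E, I, I}, 4 items in all.
That gives (4)!/(2!) = 12 arrangements.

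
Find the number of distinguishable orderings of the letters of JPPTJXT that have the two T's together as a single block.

180

Treat the 2 copies of T as a single block. The multiset to arrange is then {TT, J, J, P, P, X}, 6 items in all.
That gives (6)!/(2!·2!) = 180 arrangements.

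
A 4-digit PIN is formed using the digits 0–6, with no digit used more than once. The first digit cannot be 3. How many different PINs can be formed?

720

The first digit has 7−1 = 6 choices (anything except 3).
The remaining 3 digits are filled from the other 6 symbols without repetition: 6 × 5 × 4 = 120.
Total: 6 × 120 = 720.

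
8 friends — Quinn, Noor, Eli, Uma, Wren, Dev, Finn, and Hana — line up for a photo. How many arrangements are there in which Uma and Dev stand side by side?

10080

Glue Uma and Dev into one block (2 internal orders), leaving 7 units to arrange in a row.
That gives 2 × 7! = 2 × 5040 = 10080.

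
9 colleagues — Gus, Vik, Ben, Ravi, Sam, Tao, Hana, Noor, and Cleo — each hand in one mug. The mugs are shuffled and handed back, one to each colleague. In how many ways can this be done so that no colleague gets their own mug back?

133496

Let Aᵢ be the assignments in which colleague i gets their own mug. We want the size of the complement of A₁∪…∪A_9.
By inclusion–exclusion this is Σ_{j=0}^{9} (−1)^j C(9,j)·(9−j)!.
Computing: 362880 − 362880 + 181440 − 60480 + 15120 − 3024 + 504 − 72 + 9 − 1 = 133496.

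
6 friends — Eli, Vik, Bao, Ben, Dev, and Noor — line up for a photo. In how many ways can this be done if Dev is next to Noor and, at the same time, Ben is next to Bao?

Treat {Dev,Noor} as one block (2 orders) and {Ben,Bao} as another (2 orders).
That leaves 4 units to arrange: 2 × 2 × 4! = 4 × 24 = 96.

96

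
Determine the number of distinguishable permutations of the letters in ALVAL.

Letter multiplicities in ALVAL: A×2, L×2, V×1.
The number of distinct arrangements is 5!/(2!·2!) = 120/4 = 30.

30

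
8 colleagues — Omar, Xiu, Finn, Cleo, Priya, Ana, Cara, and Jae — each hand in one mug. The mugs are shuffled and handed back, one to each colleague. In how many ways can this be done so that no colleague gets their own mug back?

Count assignments avoiding every fixed point. For any j of the 8 colleagues fixed to their own mug, the other 8−j can be arranged in (8−j)! ways.
By inclusion–exclusion this is Σ_{j=0}^{8} (−1)^j C(8,j)·(8−j)!.
Computing: 40320 − 40320 + 20160 − 6720 + 1680 − 336 + 56 − 8 + 1 = 14833.

14833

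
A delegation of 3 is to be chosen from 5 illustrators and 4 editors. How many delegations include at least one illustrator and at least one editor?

70

Unrestricted: C(9,3) = 84 ways to pick any 3 of the 9.
Subtract selections that omit an entire group: no illustrators → C(4,3) = 4; no editors → C(5,3) = 10.
Both groups omitted at once is impossible, so 84 − 14 = 70.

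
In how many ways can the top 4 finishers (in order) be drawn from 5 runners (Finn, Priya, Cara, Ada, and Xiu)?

120

There are 5 choices for 1st place, 4 for 2nd, and so on down to 2 for position 4.
That gives 5 × 4 × 3 × 2 = 120.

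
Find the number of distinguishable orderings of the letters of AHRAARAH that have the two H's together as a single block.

105

Treat the 2 copies of H as a single block. The multiset to arrange is then {HH, A, A, A, A, R, R}, 7 items in all.
That gives (7)!/(4!·2!) = 105 arrangements.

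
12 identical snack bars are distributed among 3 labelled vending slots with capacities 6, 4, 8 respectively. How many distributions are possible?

By stars and bars, unrestricted non-negative solutions to x_1+…+x_3 = 12 number C(12+2,2) = 91.
Subtract solutions that violate a single cap (substitute x_i' = x_i − (cap_i+1)): x_1 ≥ 7 gives C(7,2) = 21; x_2 ≥ 5 gives C(9,2) = 36; x_3 ≥ 9 gives C(5,2) = 10. Together 67.
Add back pairs where two caps are both exceeded: 1 + 0 + 0 = 1.
By inclusion–exclusion the count is 91 − 67 + 1 = 25.

25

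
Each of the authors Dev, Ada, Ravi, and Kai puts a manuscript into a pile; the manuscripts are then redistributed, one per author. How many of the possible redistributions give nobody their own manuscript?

9

Count assignments avoiding every fixed point. For any j of the 4 authors fixed to their own manuscript, the other 4−j can be arranged in (4−j)! ways.
By inclusion–exclusion this is Σ_{j=0}^{4} (−1)^j C(4,j)·(4−j)!.
Computing: 24 − 24 + 12 − 4 + 1 = 9.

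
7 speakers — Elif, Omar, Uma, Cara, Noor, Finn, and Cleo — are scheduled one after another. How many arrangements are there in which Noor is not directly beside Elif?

Of the 7! = 5040 arrangements, those with Noor and Elif adjacent number 2 × 6! = 1440 (treat the pair as a block with 2 internal orders).
So 5040 − 1440 = 3600 arrangements keep them apart.

3600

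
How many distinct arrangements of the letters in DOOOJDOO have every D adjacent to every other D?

Treat the 2 copies of D as a single block. The multiset to arrange is then {DD, J, O, O, O, O, O}, 7 items in all.
That gives (7)!/(5!) = 42 arrangements.

42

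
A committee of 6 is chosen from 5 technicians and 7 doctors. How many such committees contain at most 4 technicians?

917

Split by how many technicians are chosen (0 through 4).
Sum: C(5,0)·C(7,6) + C(5,1)·C(7,5) + C(5,2)·C(7,4) + C(5,3)·C(7,3) + C(5,4)·C(7,2) = 7 + 105 + 350 + 350 + 105 = 917.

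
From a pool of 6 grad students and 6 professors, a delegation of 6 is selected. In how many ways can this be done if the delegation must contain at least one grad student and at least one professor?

922

Total 6-person selections from all 12: C(12,6) = 924.
Subtract selections that omit an entire group: no grad students → C(6,6) = 1; no professors → C(6,6) = 1.
Both groups omitted at once is impossible, so 924 − 2 = 922.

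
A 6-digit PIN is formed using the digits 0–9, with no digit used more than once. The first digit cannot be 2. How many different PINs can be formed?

The first digit has 10−1 = 9 choices (anything except 2).
The remaining 5 digits are filled from the other 9 symbols without repetition: 9 × 8 × 7 × 6 × 5 = 15120.
Total: 9 × 15120 = 136080.

136080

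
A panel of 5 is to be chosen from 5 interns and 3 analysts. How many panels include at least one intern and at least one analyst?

55

Total 5-person selections from all 8: C(8,5) = 56.
Selections missing a whole group: no interns → C(3,5) = 0; no analysts → C(5,5) = 1.
Both groups omitted at once is impossible, so 56 − 1 = 55.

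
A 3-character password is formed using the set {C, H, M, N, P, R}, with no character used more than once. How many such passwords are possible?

120

With no repetition, fill the 3 characters in order: 6 choices, then 5, down to 4.
6 × 5 × 4 = 120.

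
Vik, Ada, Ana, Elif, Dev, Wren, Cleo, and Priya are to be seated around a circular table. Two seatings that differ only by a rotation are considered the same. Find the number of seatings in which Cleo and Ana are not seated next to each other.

3600

Without the restriction there are (7)! = 5040 seatings.
Seatings with Cleo beside Ana: treat them as a block with 2 internal orders, giving 2 × (6)! = 1440.
Subtracting, 5040 − 1440 = 3600.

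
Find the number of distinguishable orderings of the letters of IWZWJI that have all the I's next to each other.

60

Treat the 2 copies of I as a single block. The multiset to arrange is then {II, J, W, W, Z}, 5 items in all.
That gives (5)!/(2!) = 60 arrangements.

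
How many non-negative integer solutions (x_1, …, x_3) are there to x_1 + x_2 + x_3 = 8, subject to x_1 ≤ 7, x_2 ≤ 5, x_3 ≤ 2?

17

Ignoring the caps, the number of non-negative solutions to x_1+…+x_3 = 8 is C(10,2) = 45.
Subtract solutions that violate a single cap (substitute x_i' = x_i − (cap_i+1)): x_1 ≥ 8 gives C(2,2) = 1; x_2 ≥ 6 gives C(4,2) = 6; x_3 ≥ 3 gives C(7,2) = 21. Together 28.
No two caps can be exceeded simultaneously, so the pair terms are all 0.
By inclusion–exclusion the count is 45 − 28 + 0 = 17.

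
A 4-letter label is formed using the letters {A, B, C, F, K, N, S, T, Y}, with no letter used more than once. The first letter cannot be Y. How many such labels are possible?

The first letter has 9−1 = 8 choices (anything except Y).
The remaining 3 letters are filled from the other 8 symbols without repetition: 8 × 7 × 6 = 336.
Total: 8 × 336 = 2688.

2688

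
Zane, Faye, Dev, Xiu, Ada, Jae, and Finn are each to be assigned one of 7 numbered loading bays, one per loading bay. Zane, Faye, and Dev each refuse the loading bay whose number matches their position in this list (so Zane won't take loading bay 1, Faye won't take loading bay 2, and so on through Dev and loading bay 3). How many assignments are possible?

Let Aᵢ (for i ∈ {1, 2, 3}) be the placements that put person i in their forbidden loading bay. Any j of these fix j positions, leaving (7−j)! ways to fill the rest, and there are C(3,j) ways to pick which j.
By inclusion–exclusion, the number of valid placements is Σ_{j=0}^{3} (−1)^j C(3,j)·(7−j)!.
Computing: 5040 − 2160 + 360 − 24 = 3216.

3216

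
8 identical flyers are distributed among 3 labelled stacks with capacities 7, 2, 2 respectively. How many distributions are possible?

8

Without the upper bounds there are C(10,2) = 45 ways to split 8 among 3 stacks.
Subtract solutions that violate a single cap (substitute x_i' = x_i − (cap_i+1)): x_1 ≥ 8 gives C(2,2) = 1; x_2 ≥ 3 gives C(7,2) = 21; x_3 ≥ 3 gives C(7,2) = 21. Together 43.
Add back pairs where two caps are both exceeded: 0 + 0 + 6 = 6.
By inclusion–exclusion the count is 45 − 43 + 6 = 8.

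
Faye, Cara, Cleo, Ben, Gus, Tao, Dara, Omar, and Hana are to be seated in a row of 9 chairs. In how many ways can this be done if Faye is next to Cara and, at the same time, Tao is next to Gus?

Treat {Faye,Cara} as one block (2 orders) and {Tao,Gus} as another (2 orders).
That leaves 7 units to arrange: 2 × 2 × 7! = 4 × 5040 = 20160.

20160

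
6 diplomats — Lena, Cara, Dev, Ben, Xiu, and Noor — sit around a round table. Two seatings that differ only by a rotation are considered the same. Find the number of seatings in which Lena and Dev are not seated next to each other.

72

Without the restriction there are (5)! = 120 seatings.
Those with Lena next to Dev: fuse the pair into one unit and seat 5 units around a circle — 2·(4)! = 48.
Subtracting, 120 − 48 = 72.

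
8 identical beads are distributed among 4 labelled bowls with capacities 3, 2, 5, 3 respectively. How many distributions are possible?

By stars and bars, unrestricted non-negative solutions to x_1+…+x_4 = 8 number C(8+3,3) = 165.
Subtract solutions that violate a single cap (substitute x_i' = x_i − (cap_i+1)): x_1 ≥ 4 gives C(7,3) = 35; x_2 ≥ 3 gives C(8,3) = 56; x_3 ≥ 6 gives C(5,3) = 10; x_4 ≥ 4 gives C(7,3) = 35. Together 136.
Add back pairs where two caps are both exceeded: 4 + 0 + 1 + 0 + 4 + 0 = 9.
By inclusion–exclusion the count is 165 − 136 + 9 = 38.

38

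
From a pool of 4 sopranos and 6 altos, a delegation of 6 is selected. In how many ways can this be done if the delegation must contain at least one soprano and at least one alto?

209

Total 6-person selections from all 10: C(10,6) = 210.
Selections missing a whole group: no sopranos → C(6,6) = 1; no altos → C(4,6) = 0.
Both groups omitted at once is impossible, so 210 − 1 = 209.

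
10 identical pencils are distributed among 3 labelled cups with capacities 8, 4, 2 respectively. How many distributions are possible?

Without the upper bounds there are C(12,2) = 66 ways to split 10 among 3 cups.
Subtract solutions that violate a single cap (substitute x_i' = x_i − (cap_i+1)): x_1 ≥ 9 gives C(3,2) = 3; x_2 ≥ 5 gives C(7,2) = 21; x_3 ≥ 3 gives C(9,2) = 36. Together 60.
Add back pairs where two caps are both exceeded: 0 + 0 + 6 = 6.
By inclusion–exclusion the count is 66 − 60 + 6 = 12.

12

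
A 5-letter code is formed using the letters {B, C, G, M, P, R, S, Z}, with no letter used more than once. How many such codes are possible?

Choose and order 5 of the 8 symbols: the first letter has 8 options, the next 7, and so on down to 4.
That product is 8 × 7 × 6 × 5 × 4 = 6720.

6720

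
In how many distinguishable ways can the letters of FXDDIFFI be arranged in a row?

1680

Letter multiplicities in FXDDIFFI: D×2, F×3, I×2, X×1.
Dividing 8! = 40320 by 3!·2!·2! = 24 for the repeated letters gives 1680.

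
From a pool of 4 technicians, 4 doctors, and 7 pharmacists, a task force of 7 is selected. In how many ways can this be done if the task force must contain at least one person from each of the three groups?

5768

Unrestricted: C(15,7) = 6435 ways to pick any 7 of the 15.
Subtract selections that omit an entire group: no technicians → C(11,7) = 330; no doctors → C(11,7) = 330; no pharmacists → C(8,7) = 8.
Add back selections omitting two groups (i.e. drawn from a single group): C(4,7) + C(4,7) + C(7,7) = 1.
By inclusion–exclusion: 6435 − 668 + 1 = 5768.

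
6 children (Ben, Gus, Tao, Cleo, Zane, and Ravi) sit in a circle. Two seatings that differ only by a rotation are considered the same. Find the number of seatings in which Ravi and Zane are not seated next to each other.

Without the restriction there are (5)! = 120 seatings.
Seatings with Ravi beside Zane: treat them as a block with 2 internal orders, giving 2 × (4)! = 48.
Subtracting, 120 − 48 = 72.

72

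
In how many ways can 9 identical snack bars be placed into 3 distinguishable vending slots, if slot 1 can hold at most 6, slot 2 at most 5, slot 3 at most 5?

Without the upper bounds there are C(11,2) = 55 ways to split 9 among 3 vending slots.
Subtract solutions that violate a single cap (substitute x_i' = x_i − (cap_i+1)): x_1 ≥ 7 gives C(4,2) = 6; x_2 ≥ 6 gives C(5,2) = 10; x_3 ≥ 6 gives C(5,2) = 10. Together 26.
No two caps can be exceeded simultaneously, so the pair terms are all 0.
By inclusion–exclusion the count is 55 − 26 + 0 = 29.

29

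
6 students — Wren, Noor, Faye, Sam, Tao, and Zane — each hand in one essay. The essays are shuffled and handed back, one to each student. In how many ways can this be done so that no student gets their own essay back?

265

Let Aᵢ be the assignments in which student i gets their own essay. We want the size of the complement of A₁∪…∪A_6.
By inclusion–exclusion this is Σ_{j=0}^{6} (−1)^j C(6,j)·(6−j)!.
Computing: 720 − 720 + 360 − 120 + 30 − 6 + 1 = 265.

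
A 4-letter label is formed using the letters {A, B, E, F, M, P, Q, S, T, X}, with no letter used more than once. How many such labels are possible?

5040

Choose and order 4 of the 10 symbols: the first letter has 10 options, the next 9, then 8, 7.
10 × 9 × 8 × 7 = 5040.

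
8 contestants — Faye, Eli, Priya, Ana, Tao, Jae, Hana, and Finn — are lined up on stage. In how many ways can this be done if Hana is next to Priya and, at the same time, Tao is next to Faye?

2880

Treat {Hana,Priya} as one block (2 orders) and {Tao,Faye} as another (2 orders).
That leaves 6 units to arrange: 2 × 2 × 6! = 4 × 720 = 2880.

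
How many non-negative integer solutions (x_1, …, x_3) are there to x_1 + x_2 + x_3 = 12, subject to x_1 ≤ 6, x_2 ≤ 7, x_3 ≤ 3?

By stars and bars, unrestricted non-negative solutions to x_1+…+x_3 = 12 number C(12+2,2) = 91.
Subtract solutions that violate a single cap (substitute x_i' = x_i − (cap_i+1)): x_1 ≥ 7 gives C(7,2) = 21; x_2 ≥ 8 gives C(6,2) = 15; x_3 ≥ 4 gives C(10,2) = 45. Together 81.
Add back pairs where two caps are both exceeded: 0 + 3 + 1 = 4.
By inclusion–exclusion the count is 91 − 81 + 4 = 14.

14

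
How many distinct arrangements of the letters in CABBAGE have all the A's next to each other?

Treat the 2 copies of A as a single block. The multiset to arrange is then {AA, B, B, C, E, G}, 6 items in all.
That gives (6)!/(2!) = 360 arrangements.

360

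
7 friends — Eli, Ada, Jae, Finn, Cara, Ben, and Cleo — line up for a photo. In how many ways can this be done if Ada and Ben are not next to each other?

3600

There are 7! = 5040 arrangements in all. If Ada and Ben are adjacent, merging them into one block gives 2·(6)! = 1440 arrangements.
Complementary counting: 5040 − 1440 = 3600.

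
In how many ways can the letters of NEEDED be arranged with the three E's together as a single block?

Treat the 3 copies of E as a single block. The multiset to arrange is then {EEE, D, D, N}, 4 items in all.
That gives (4)!/(2!) = 12 arrangements.

12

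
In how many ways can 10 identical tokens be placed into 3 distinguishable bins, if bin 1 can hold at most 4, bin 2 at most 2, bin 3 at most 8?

By stars and bars, unrestricted non-negative solutions to x_1+…+x_3 = 10 number C(10+2,2) = 66.
Subtract solutions that violate a single cap (substitute x_i' = x_i − (cap_i+1)): x_1 ≥ 5 gives C(7,2) = 21; x_2 ≥ 3 gives C(9,2) = 36; x_3 ≥ 9 gives C(3,2) = 3. Together 60.
Add back pairs where two caps are both exceeded: 6 + 0 + 0 = 6.
By inclusion–exclusion the count is 66 − 60 + 6 = 12.

12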